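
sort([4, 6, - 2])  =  [ - 2,4,  6] 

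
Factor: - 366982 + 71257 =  - 295725  =  - 3^1*5^2*3943^1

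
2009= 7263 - 5254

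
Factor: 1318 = 2^1*659^1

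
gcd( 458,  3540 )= 2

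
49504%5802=3088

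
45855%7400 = 1455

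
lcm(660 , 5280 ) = 5280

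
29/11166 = 29/11166= 0.00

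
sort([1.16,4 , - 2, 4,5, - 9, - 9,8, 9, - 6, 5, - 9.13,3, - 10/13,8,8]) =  [ - 9.13, - 9, - 9, - 6, - 2, - 10/13, 1.16,3, 4,4, 5,5,8,  8,8,9]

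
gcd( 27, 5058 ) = 9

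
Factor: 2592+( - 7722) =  - 5130 = -2^1*3^3 * 5^1 * 19^1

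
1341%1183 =158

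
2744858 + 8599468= 11344326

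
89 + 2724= 2813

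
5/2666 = 5/2666=0.00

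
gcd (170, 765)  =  85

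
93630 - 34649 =58981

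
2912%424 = 368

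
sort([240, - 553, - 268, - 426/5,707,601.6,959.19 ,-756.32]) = [ - 756.32, - 553, - 268, - 426/5,  240,601.6 , 707, 959.19 ]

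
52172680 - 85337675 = - 33164995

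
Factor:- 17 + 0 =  -17  =  -17^1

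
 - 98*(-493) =48314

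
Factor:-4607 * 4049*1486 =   -  2^1*17^1*271^1 * 743^1*4049^1 = -  27719462098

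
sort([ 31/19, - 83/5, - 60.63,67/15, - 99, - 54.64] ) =[-99, -60.63,-54.64,-83/5,31/19, 67/15]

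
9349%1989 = 1393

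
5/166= 5/166  =  0.03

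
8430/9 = 2810/3 = 936.67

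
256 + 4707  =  4963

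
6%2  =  0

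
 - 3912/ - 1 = 3912/1 = 3912.00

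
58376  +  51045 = 109421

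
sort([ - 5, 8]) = [ - 5,8] 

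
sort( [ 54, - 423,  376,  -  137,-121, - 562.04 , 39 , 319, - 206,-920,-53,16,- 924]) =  [  -  924,-920 , - 562.04, - 423, - 206, - 137, - 121, - 53 , 16,39, 54 , 319,  376] 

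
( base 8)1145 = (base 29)l4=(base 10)613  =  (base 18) 1g1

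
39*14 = 546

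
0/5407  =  0 = 0.00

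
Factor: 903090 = 2^1*3^1*5^1 * 30103^1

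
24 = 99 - 75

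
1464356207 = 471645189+992711018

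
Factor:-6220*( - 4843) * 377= 2^2*5^1*13^1*29^2*167^1*311^1 = 11356544420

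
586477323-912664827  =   - 326187504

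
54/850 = 27/425  =  0.06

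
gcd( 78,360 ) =6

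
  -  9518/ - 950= 4759/475 = 10.02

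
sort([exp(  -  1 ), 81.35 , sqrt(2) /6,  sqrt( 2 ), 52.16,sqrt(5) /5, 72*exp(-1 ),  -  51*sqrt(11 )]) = [-51*sqrt( 11 ),sqrt( 2) /6 , exp(  -  1 ),sqrt(5 )/5, sqrt(2), 72*exp( - 1), 52.16 , 81.35]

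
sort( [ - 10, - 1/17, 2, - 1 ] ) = [-10, - 1, - 1/17, 2 ] 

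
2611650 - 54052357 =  -51440707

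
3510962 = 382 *9191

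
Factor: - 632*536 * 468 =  - 2^8 * 3^2*13^1*67^1 * 79^1= - 158535936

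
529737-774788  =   - 245051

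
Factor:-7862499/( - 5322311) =3^2*31^1*61^(  -  1)*28181^1*87251^( - 1 )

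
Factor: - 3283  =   - 7^2*67^1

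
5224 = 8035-2811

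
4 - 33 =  - 29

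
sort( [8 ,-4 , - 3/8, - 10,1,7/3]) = [ - 10, - 4,  -  3/8,1, 7/3,8 ]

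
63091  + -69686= -6595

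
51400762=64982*791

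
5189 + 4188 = 9377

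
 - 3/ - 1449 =1/483= 0.00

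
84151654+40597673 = 124749327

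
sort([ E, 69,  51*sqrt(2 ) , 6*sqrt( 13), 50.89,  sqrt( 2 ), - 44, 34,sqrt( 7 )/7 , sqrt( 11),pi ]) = [ - 44,  sqrt (7 )/7,  sqrt( 2 ), E, pi,sqrt( 11 ),6*sqrt( 13 ), 34 , 50.89,  69, 51*sqrt(2)] 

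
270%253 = 17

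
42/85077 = 14/28359 = 0.00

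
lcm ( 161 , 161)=161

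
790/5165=158/1033 =0.15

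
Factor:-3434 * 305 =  - 1047370 = - 2^1*5^1*17^1*61^1*101^1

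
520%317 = 203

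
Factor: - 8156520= - 2^3 *3^2* 5^1*139^1*163^1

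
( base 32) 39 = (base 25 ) 45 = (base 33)36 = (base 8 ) 151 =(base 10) 105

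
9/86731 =9/86731 =0.00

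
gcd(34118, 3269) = 7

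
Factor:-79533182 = - 2^1*2131^1* 18661^1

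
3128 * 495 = 1548360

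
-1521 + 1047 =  - 474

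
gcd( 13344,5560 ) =1112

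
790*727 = 574330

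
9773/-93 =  - 9773/93 = - 105.09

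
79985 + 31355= 111340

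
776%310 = 156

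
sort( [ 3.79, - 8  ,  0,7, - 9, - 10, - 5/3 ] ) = [ - 10, - 9,- 8,-5/3, 0, 3.79,7 ] 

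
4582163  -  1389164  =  3192999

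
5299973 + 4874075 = 10174048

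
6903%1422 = 1215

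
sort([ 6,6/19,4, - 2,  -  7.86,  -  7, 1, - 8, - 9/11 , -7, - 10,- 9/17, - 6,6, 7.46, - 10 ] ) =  [ - 10,-10 , -8 ,  -  7.86, - 7, -7,-6, - 2, - 9/11, -9/17, 6/19, 1,4, 6,6 , 7.46 ]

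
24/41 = 24/41 = 0.59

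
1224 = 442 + 782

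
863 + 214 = 1077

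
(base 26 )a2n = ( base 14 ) 26c3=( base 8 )15263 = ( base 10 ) 6835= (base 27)9a4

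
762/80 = 9 + 21/40 = 9.53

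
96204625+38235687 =134440312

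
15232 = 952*16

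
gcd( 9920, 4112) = 16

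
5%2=1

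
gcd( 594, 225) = 9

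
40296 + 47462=87758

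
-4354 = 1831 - 6185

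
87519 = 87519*1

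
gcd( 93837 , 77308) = 1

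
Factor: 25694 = 2^1*29^1 * 443^1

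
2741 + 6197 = 8938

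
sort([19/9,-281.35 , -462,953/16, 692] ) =[-462, - 281.35, 19/9,953/16,692 ] 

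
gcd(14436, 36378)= 18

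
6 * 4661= 27966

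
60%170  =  60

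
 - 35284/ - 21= 1680 + 4/21 = 1680.19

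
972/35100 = 9/325 = 0.03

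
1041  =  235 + 806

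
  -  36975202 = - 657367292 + 620392090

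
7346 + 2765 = 10111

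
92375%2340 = 1115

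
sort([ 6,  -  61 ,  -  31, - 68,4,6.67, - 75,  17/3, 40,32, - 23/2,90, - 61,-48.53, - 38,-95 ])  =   [ - 95, -75, - 68 , - 61,-61, - 48.53,-38, - 31, - 23/2,  4, 17/3,  6, 6.67, 32, 40,90]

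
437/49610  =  437/49610  =  0.01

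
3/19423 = 3/19423 = 0.00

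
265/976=265/976 = 0.27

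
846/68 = 12 + 15/34 = 12.44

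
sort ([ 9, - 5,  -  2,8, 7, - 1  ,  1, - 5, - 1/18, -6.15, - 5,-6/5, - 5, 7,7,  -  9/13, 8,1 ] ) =[-6.15,  -  5, - 5,  -  5 , - 5,-2, - 6/5, - 1, - 9/13,-1/18, 1, 1, 7,7,7,8,  8, 9 ] 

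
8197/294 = 1171/42 = 27.88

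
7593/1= 7593 =7593.00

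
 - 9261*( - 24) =222264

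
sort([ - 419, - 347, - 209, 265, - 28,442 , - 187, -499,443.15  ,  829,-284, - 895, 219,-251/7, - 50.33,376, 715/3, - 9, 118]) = [ - 895, - 499, - 419,  -  347, - 284, - 209, - 187,  -  50.33, - 251/7, - 28, - 9,  118,219,715/3,265  ,  376,442, 443.15,829]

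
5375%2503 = 369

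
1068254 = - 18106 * ( - 59) 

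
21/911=21/911  =  0.02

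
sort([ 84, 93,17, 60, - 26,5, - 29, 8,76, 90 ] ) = [ - 29, - 26,5,  8, 17, 60,76,84, 90, 93] 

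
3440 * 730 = 2511200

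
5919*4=23676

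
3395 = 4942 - 1547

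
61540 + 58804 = 120344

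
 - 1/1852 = - 1 + 1851/1852 = - 0.00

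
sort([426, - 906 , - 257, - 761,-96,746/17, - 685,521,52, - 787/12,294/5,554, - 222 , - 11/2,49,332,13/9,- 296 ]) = [  -  906, - 761, - 685, - 296,-257, - 222,-96, - 787/12,  -  11/2, 13/9,  746/17,49,52 , 294/5,332,426,521, 554] 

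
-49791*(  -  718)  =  35749938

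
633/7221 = 211/2407=0.09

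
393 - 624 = -231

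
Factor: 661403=29^1 * 22807^1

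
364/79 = 364/79= 4.61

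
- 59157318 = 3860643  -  63017961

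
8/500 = 2/125=   0.02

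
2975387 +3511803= 6487190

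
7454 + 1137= 8591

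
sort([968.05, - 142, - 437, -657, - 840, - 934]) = [ - 934, - 840, - 657 ,  -  437,-142,968.05]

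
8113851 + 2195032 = 10308883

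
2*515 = 1030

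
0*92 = 0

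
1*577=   577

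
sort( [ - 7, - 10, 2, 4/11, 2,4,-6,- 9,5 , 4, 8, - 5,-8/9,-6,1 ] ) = [-10, - 9, - 7, - 6, - 6, - 5, - 8/9,4/11, 1, 2, 2 , 4 , 4, 5, 8]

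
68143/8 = 8517 +7/8 = 8517.88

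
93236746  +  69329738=162566484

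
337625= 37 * 9125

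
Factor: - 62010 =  - 2^1*3^2 * 5^1*13^1 * 53^1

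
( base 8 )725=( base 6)2101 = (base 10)469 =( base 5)3334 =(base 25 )ij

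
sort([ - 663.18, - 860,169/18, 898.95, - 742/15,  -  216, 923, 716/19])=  [ - 860, - 663.18, - 216 , - 742/15, 169/18,716/19, 898.95, 923]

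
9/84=3/28 =0.11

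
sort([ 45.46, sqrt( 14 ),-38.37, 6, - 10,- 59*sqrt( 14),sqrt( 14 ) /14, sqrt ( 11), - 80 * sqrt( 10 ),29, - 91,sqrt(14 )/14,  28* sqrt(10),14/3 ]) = [ - 80*sqrt (10),-59*sqrt( 14 ), - 91,- 38.37, - 10,sqrt( 14)/14, sqrt( 14 )/14, sqrt( 11 ), sqrt( 14) , 14/3, 6, 29, 45.46 , 28 * sqrt( 10)]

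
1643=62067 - 60424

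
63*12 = 756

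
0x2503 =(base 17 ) 1FD6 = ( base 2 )10010100000011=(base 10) 9475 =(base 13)440b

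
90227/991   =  90227/991 = 91.05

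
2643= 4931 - 2288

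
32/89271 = 32/89271 = 0.00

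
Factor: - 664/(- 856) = 83/107=83^1*107^ (  -  1)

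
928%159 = 133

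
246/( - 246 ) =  - 1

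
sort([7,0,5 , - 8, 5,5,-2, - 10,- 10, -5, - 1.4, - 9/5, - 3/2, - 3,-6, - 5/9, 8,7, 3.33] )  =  [ - 10, - 10,-8, - 6,-5, - 3, - 2, - 9/5,-3/2,-1.4, - 5/9,0,3.33, 5 , 5, 5,7,7, 8] 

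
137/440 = 137/440  =  0.31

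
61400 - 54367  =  7033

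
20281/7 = 20281/7 = 2897.29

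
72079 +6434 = 78513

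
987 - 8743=-7756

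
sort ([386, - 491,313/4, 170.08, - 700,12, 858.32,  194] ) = [ - 700, - 491,12, 313/4, 170.08,194, 386,858.32 ] 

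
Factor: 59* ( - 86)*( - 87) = 2^1*3^1*29^1*43^1*59^1 = 441438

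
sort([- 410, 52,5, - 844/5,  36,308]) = [-410,-844/5, 5,36,52 , 308]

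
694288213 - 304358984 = 389929229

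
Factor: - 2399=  - 2399^1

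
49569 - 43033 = 6536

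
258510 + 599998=858508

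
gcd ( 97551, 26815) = 1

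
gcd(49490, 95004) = 14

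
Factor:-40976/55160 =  - 2^1*5^(  -  1 )*7^(  -  1)*13^1 = -26/35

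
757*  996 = 753972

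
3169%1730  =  1439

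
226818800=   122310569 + 104508231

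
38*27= 1026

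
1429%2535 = 1429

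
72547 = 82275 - 9728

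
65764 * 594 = 39063816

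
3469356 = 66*52566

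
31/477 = 31/477 = 0.06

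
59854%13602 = 5446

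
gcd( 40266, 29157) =3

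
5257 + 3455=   8712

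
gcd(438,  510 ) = 6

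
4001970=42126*95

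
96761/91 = 13823/13  =  1063.31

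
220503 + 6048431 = 6268934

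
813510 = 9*90390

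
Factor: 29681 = 67^1*443^1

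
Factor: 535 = 5^1* 107^1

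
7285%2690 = 1905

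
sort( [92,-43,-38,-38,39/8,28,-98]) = [ - 98, - 43, - 38, - 38,39/8, 28,92 ]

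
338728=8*42341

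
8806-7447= 1359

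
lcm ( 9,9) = 9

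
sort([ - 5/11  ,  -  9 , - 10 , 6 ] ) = [  -  10, - 9, - 5/11, 6] 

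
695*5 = 3475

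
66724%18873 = 10105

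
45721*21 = 960141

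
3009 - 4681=- 1672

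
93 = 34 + 59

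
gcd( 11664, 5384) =8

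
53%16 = 5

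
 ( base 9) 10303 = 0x1A97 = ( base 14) 26A3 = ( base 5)204212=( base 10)6807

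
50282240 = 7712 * 6520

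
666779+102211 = 768990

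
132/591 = 44/197  =  0.22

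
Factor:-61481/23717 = - 7^1 * 37^ ( - 1)*641^ ( - 1)*8783^1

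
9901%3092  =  625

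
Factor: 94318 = 2^1 * 7^1*6737^1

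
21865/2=21865/2= 10932.50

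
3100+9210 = 12310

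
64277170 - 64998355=-721185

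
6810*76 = 517560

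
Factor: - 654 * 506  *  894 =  - 295846056 = -  2^3*3^2 * 11^1* 23^1 * 109^1 * 149^1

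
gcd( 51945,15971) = 1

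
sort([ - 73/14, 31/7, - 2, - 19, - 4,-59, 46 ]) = [ - 59, - 19, - 73/14, - 4,  -  2, 31/7,46 ] 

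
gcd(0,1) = 1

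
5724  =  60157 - 54433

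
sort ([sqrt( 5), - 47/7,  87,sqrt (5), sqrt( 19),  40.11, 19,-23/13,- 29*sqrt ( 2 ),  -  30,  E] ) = [  -  29*sqrt( 2), - 30, - 47/7, - 23/13, sqrt(5), sqrt( 5), E,sqrt( 19 ), 19,  40.11,  87] 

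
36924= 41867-4943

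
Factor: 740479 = 61^2*199^1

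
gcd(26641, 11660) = 1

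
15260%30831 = 15260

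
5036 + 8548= 13584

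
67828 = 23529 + 44299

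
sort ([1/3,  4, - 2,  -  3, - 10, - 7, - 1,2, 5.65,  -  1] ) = [ - 10  , - 7,-3 ,-2, - 1, - 1, 1/3,2, 4,  5.65 ]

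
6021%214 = 29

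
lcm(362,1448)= 1448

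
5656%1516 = 1108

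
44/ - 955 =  - 1 + 911/955 =-0.05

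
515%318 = 197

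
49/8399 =49/8399=0.01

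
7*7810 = 54670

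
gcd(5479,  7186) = 1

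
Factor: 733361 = 53^1 * 101^1 *137^1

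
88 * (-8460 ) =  - 744480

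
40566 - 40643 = - 77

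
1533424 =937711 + 595713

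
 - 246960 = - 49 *5040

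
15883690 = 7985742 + 7897948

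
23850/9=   2650= 2650.00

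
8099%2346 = 1061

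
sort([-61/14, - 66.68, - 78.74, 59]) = [-78.74, - 66.68,-61/14,59 ]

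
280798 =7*40114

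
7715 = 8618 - 903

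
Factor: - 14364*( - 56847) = 816550308 = 2^2*3^4 *7^2 * 19^1*2707^1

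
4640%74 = 52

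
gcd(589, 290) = 1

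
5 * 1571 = 7855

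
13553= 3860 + 9693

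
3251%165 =116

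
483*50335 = 24311805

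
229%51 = 25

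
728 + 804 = 1532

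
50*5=250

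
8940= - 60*( - 149)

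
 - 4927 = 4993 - 9920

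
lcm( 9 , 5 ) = 45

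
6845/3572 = 6845/3572 = 1.92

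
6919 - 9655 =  - 2736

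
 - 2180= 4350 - 6530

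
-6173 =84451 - 90624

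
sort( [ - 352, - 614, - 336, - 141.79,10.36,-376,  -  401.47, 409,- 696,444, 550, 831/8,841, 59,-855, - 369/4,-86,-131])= [-855, - 696,-614,-401.47, - 376, - 352,  -  336, - 141.79,- 131, - 369/4, - 86, 10.36, 59,  831/8, 409, 444, 550, 841]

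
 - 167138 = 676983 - 844121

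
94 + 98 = 192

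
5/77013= 5/77013 = 0.00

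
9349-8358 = 991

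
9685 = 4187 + 5498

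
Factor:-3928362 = -2^1 *3^1*654727^1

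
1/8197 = 1/8197  =  0.00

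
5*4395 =21975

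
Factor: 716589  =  3^2*79621^1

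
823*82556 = 67943588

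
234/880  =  117/440= 0.27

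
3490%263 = 71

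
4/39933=4/39933 = 0.00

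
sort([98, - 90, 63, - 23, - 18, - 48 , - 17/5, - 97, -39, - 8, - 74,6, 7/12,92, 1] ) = [ - 97, - 90,-74, - 48, - 39,  -  23, - 18,-8, - 17/5,7/12, 1,  6,63, 92,98 ] 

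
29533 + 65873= 95406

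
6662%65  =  32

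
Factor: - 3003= - 3^1*7^1 * 11^1*13^1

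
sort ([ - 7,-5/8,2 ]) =[ - 7, - 5/8,2]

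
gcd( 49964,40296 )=4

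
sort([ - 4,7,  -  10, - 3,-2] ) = [ - 10, - 4 , - 3,-2, 7]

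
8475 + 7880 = 16355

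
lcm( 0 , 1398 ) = 0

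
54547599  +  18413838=72961437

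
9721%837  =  514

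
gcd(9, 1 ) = 1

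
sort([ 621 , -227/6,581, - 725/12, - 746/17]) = [  -  725/12, - 746/17, - 227/6,581 , 621] 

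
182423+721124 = 903547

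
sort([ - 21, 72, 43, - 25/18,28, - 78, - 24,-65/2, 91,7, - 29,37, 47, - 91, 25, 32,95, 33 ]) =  [ - 91, - 78, - 65/2, - 29, - 24,  -  21, - 25/18, 7, 25, 28,32,  33, 37, 43, 47,72, 91, 95]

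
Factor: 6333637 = 1193^1*5309^1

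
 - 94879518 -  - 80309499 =-14570019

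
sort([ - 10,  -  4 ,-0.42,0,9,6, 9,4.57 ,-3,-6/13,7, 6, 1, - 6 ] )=[ - 10, - 6,-4 , - 3, - 6/13,- 0.42,0, 1,  4.57, 6,6,7,9,9 ] 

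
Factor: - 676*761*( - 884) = 454761424=2^4*13^3*17^1*761^1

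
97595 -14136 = 83459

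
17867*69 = 1232823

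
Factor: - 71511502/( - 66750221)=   2^1*3457^1*10343^1 *66750221^( - 1) 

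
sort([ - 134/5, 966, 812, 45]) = [-134/5,  45,812, 966]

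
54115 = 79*685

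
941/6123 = 941/6123 = 0.15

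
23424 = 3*7808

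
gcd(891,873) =9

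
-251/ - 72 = 3 +35/72 = 3.49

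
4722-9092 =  - 4370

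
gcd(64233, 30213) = 81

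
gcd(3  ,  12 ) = 3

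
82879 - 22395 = 60484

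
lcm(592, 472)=34928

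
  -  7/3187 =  - 7/3187 = -  0.00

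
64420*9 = 579780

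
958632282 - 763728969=194903313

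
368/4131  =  368/4131=0.09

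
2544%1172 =200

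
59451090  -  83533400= - 24082310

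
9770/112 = 4885/56=87.23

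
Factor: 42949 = 29^1*1481^1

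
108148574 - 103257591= 4890983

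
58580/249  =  58580/249 = 235.26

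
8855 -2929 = 5926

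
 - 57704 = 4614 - 62318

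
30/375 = 2/25 = 0.08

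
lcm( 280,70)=280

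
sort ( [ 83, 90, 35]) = [35, 83, 90]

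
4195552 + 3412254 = 7607806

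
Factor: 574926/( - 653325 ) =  -2^1*5^(-2)*11^1 = - 22/25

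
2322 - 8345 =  - 6023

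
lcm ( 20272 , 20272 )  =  20272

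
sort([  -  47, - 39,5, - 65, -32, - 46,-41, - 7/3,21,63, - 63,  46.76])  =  [ - 65, - 63 , - 47, - 46 , - 41, - 39, - 32, - 7/3 , 5,21,46.76 , 63]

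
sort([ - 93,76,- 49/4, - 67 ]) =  [ - 93, - 67, - 49/4,76] 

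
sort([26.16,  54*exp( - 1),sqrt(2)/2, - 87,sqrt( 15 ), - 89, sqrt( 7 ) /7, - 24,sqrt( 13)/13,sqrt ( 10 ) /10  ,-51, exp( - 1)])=[ - 89, - 87,-51, - 24,  sqrt( 13) /13,  sqrt( 10 ) /10,exp( - 1),sqrt( 7)/7, sqrt( 2)/2 , sqrt( 15) , 54*exp( - 1),  26.16] 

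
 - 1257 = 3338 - 4595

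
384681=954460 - 569779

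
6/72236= 3/36118 = 0.00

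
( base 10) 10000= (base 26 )EKG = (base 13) 4723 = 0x2710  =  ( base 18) 1cfa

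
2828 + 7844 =10672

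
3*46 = 138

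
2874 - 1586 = 1288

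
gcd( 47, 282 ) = 47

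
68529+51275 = 119804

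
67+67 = 134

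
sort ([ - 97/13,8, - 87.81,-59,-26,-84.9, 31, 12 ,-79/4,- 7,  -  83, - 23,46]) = [-87.81, - 84.9,  -  83, - 59,  -  26,-23,  -  79/4,-97/13,  -  7 , 8,12,31, 46 ] 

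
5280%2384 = 512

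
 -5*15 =-75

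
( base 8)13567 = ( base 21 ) DD1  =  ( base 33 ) 5h1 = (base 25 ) 9f7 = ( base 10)6007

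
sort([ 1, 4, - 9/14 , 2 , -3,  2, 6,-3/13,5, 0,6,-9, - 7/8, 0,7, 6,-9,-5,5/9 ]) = [  -  9 ,-9, - 5, - 3,  -  7/8, - 9/14, - 3/13,  0,0, 5/9, 1, 2,2, 4, 5, 6,6, 6,  7] 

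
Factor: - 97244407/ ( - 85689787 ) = 13^1*5981^( - 1 )*14327^( - 1 )*7480339^1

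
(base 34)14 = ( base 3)1102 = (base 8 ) 46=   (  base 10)38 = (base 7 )53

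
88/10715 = 88/10715=0.01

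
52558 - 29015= 23543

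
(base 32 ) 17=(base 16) 27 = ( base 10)39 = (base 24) 1F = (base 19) 21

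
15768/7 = 15768/7 =2252.57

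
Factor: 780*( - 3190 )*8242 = - 2^4*3^1*5^2*11^1*13^2*29^1*317^1 = - 20507744400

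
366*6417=2348622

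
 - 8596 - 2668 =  - 11264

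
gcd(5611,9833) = 1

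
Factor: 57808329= 3^1*79^1*243917^1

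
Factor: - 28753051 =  - 28753051^1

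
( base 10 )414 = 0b110011110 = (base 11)347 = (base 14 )218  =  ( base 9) 510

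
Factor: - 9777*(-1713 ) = 16748001=3^2*571^1 *3259^1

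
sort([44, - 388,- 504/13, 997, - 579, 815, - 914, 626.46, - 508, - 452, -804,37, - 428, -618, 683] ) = [ - 914, - 804, - 618, - 579,-508, - 452, - 428, - 388, - 504/13,37, 44, 626.46, 683,815, 997] 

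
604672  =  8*75584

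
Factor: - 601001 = -17^1*35353^1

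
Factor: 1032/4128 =1/4 = 2^( - 2 )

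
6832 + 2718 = 9550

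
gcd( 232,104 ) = 8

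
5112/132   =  426/11 = 38.73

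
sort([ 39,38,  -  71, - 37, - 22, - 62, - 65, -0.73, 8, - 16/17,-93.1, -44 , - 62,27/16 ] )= [ - 93.1, - 71, - 65, - 62, - 62, - 44, - 37, - 22,- 16/17, -0.73,  27/16,8,38, 39] 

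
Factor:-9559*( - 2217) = 3^1*11^2*79^1*739^1 = 21192303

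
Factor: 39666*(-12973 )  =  -514587018 = -2^1 *3^1*11^1*601^1*12973^1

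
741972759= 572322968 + 169649791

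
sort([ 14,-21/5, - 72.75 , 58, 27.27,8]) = [-72.75, - 21/5,8,14,27.27, 58]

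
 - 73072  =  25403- 98475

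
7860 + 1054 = 8914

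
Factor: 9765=3^2*5^1*7^1*31^1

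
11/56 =11/56=0.20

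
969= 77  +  892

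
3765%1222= 99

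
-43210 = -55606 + 12396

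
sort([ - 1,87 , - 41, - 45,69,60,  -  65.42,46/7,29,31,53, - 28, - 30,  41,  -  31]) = [ - 65.42, - 45 , - 41, - 31, - 30, - 28 , - 1 , 46/7,29,31,  41,53,  60,69,87 ] 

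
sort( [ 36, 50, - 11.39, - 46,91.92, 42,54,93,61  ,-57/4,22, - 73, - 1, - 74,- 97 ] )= [  -  97,-74, - 73, -46, - 57/4,-11.39, - 1, 22,36,  42,  50,54,61,91.92,93]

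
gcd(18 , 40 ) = 2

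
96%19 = 1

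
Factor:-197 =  - 197^1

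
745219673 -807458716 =-62239043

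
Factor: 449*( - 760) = - 341240=- 2^3*5^1*19^1*449^1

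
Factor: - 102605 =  - 5^1*20521^1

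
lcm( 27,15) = 135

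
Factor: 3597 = 3^1*11^1*109^1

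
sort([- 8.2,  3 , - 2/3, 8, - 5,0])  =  [ - 8.2,- 5, - 2/3 , 0,3,  8 ]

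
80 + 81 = 161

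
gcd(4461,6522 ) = 3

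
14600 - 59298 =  - 44698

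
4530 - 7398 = - 2868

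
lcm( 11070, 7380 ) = 22140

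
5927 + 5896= 11823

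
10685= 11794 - 1109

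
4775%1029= 659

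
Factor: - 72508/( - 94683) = 2^2*3^ (-1) * 37^(  -  1)*853^( - 1)  *18127^1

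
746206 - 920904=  - 174698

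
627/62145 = 209/20715 = 0.01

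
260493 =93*2801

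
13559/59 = 13559/59  =  229.81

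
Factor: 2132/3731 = 2^2*7^ ( - 1 ) = 4/7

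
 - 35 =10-45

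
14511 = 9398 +5113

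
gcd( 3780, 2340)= 180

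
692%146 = 108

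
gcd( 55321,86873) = 1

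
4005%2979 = 1026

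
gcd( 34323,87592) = 1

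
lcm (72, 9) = 72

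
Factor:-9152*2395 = -2^6*5^1*11^1*13^1*479^1 = -21919040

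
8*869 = 6952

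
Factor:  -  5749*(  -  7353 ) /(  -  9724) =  - 2^(-2)*3^2 * 11^ (-1 )*13^(  -  1)*17^( - 1 ) * 19^1*43^1 * 5749^1 = - 42272397/9724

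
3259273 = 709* 4597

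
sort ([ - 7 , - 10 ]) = [ - 10, - 7]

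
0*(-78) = 0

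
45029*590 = 26567110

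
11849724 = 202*58662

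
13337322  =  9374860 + 3962462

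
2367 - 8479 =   -  6112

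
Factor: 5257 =7^1*751^1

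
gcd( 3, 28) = 1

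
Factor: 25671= 3^1* 43^1*199^1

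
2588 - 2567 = 21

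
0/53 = 0 = 0.00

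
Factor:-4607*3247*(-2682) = 2^1*3^2*17^2  *  149^1*191^1*271^1=   40119847578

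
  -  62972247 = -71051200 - -8078953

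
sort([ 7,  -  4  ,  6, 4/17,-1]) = [ - 4, - 1, 4/17, 6, 7 ]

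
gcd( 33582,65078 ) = 2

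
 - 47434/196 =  - 243 + 97/98 = - 242.01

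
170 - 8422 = - 8252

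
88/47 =1+41/47 = 1.87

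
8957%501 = 440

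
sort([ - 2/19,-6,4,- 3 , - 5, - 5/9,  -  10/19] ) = [ - 6, -5, -3 , - 5/9, - 10/19, - 2/19,  4]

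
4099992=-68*( - 60294)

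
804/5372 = 201/1343 =0.15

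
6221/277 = 6221/277= 22.46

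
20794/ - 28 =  - 743 + 5/14 = -742.64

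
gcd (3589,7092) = 1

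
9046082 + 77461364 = 86507446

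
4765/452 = 4765/452 = 10.54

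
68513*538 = 36859994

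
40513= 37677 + 2836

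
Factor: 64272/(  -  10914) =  - 10712/1819 = - 2^3 *13^1 *17^( - 1)*103^1 * 107^ ( - 1 )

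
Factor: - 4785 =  - 3^1*5^1 * 11^1*29^1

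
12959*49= 634991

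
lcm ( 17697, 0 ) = 0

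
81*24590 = 1991790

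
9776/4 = 2444 = 2444.00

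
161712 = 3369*48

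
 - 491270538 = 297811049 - 789081587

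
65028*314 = 20418792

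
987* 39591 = 39076317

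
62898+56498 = 119396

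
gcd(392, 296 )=8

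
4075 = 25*163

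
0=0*43854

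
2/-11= - 1 + 9/11 =- 0.18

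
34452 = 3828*9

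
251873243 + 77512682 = 329385925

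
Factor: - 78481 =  - 13^1*6037^1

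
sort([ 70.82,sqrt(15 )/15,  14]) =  [ sqrt (15) /15,14,70.82]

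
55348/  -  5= - 11070 + 2/5 = - 11069.60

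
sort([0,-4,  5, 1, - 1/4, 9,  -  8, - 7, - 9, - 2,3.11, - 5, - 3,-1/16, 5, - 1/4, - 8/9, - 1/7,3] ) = [ - 9, - 8, - 7, - 5, - 4, - 3, - 2, - 8/9, - 1/4, - 1/4, - 1/7, -1/16, 0, 1,  3, 3.11, 5, 5,9 ]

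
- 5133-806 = - 5939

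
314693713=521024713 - 206331000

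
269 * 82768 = 22264592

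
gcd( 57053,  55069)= 1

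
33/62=33/62 = 0.53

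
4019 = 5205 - 1186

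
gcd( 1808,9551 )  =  1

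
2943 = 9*327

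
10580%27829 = 10580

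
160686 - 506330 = -345644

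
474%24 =18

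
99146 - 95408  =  3738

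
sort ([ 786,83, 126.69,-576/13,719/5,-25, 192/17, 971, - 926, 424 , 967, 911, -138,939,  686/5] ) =[- 926, - 138,  -  576/13, - 25,192/17, 83, 126.69,686/5, 719/5, 424,  786, 911,939, 967,  971]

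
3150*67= 211050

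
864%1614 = 864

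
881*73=64313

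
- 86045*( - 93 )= 8002185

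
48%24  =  0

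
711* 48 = 34128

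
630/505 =1+25/101 = 1.25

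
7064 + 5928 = 12992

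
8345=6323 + 2022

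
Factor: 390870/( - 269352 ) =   -  505/348 = -2^(-2) * 3^(  -  1)*5^1*29^ (  -  1)*101^1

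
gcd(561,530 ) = 1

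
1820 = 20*91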